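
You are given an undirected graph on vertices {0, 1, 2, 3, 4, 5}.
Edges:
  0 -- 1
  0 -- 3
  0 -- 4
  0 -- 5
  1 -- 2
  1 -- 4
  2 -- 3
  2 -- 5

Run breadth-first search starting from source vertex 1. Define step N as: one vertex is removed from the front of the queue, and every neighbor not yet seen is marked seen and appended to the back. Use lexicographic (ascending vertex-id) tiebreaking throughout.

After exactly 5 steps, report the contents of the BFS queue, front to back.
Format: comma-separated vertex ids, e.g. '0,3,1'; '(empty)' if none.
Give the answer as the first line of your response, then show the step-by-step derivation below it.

5

step 1: dequeue 1; queue=[0,2,4]; order=1
step 2: dequeue 0; queue=[2,4,3,5]; order=1,0
step 3: dequeue 2; queue=[4,3,5]; order=1,0,2
step 4: dequeue 4; queue=[3,5]; order=1,0,2,4
step 5: dequeue 3; queue=[5]; order=1,0,2,4,3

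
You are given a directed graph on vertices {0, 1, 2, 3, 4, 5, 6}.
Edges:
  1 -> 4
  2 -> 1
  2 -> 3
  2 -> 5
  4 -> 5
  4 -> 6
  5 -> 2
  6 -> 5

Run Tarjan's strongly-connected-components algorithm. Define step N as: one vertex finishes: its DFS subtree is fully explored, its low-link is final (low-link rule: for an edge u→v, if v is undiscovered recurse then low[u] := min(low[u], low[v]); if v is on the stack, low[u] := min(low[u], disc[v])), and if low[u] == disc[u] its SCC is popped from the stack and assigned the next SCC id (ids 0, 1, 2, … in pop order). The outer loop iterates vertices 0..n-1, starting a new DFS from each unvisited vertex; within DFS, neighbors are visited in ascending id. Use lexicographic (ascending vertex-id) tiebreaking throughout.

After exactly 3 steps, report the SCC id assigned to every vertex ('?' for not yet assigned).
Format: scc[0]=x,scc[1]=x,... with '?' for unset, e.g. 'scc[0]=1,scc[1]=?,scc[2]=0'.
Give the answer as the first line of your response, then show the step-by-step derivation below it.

scc[0]=0,scc[1]=?,scc[2]=?,scc[3]=1,scc[4]=?,scc[5]=?,scc[6]=?

step 1: low=(low[0]=0,low[1]=?,low[2]=?,low[3]=?,low[4]=?,low[5]=?,low[6]=?); scc=(scc[0]=0,scc[1]=?,scc[2]=?,scc[3]=?,scc[4]=?,scc[5]=?,scc[6]=?)
step 2: low=(low[0]=0,low[1]=1,low[2]=1,low[3]=5,low[4]=2,low[5]=3,low[6]=?); scc=(scc[0]=0,scc[1]=?,scc[2]=?,scc[3]=1,scc[4]=?,scc[5]=?,scc[6]=?)
step 3: low=(low[0]=0,low[1]=1,low[2]=1,low[3]=5,low[4]=2,low[5]=3,low[6]=?); scc=(scc[0]=0,scc[1]=?,scc[2]=?,scc[3]=1,scc[4]=?,scc[5]=?,scc[6]=?)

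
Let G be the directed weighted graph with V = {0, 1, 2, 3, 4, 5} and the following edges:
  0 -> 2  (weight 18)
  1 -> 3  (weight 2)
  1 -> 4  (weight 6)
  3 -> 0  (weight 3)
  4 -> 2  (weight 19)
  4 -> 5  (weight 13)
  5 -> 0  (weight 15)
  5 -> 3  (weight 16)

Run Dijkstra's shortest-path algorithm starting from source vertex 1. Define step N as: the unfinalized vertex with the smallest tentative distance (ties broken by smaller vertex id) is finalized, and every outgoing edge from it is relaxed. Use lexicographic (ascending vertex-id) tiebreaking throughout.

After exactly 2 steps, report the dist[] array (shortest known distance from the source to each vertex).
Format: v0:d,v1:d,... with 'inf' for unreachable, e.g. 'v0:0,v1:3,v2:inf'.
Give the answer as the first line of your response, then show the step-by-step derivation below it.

v0:5,v1:0,v2:inf,v3:2,v4:6,v5:inf

step 1: dist = v0:inf,v1:0,v2:inf,v3:2,v4:6,v5:inf
step 2: dist = v0:5,v1:0,v2:inf,v3:2,v4:6,v5:inf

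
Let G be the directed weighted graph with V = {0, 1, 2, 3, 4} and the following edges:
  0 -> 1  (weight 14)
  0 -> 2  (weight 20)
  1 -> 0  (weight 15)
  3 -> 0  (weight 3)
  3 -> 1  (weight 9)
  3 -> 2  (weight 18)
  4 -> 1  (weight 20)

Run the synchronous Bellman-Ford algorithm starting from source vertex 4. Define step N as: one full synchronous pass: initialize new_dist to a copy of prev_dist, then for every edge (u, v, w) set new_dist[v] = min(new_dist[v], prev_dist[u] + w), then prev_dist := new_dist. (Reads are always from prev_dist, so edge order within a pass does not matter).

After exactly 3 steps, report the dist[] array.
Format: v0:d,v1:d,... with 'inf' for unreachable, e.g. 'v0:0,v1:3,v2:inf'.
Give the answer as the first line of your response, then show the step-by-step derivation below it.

v0:35,v1:20,v2:55,v3:inf,v4:0

step 1: dist = v0:inf,v1:20,v2:inf,v3:inf,v4:0
step 2: dist = v0:35,v1:20,v2:inf,v3:inf,v4:0
step 3: dist = v0:35,v1:20,v2:55,v3:inf,v4:0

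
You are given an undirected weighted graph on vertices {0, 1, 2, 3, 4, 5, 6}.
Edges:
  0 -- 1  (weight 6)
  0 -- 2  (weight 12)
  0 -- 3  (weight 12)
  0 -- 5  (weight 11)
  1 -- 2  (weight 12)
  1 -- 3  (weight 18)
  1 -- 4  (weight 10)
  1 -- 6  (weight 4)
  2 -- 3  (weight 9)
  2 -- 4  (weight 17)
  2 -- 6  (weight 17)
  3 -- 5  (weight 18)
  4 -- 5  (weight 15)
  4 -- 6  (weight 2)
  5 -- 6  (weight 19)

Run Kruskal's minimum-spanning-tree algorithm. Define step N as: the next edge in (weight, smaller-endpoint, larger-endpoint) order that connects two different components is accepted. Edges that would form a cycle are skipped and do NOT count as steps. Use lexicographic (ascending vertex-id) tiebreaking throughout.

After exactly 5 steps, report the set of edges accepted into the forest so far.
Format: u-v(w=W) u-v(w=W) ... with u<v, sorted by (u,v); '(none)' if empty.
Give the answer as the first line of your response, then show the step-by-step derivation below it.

0-1(w=6) 0-5(w=11) 1-6(w=4) 2-3(w=9) 4-6(w=2)

step 1: add edge 4-6 (w=2); MST = {4-6(w=2)}
step 2: add edge 1-6 (w=4); MST = {1-6(w=4) 4-6(w=2)}
step 3: add edge 0-1 (w=6); MST = {0-1(w=6) 1-6(w=4) 4-6(w=2)}
step 4: add edge 2-3 (w=9); MST = {0-1(w=6) 1-6(w=4) 2-3(w=9) 4-6(w=2)}
step 5: add edge 0-5 (w=11); MST = {0-1(w=6) 0-5(w=11) 1-6(w=4) 2-3(w=9) 4-6(w=2)}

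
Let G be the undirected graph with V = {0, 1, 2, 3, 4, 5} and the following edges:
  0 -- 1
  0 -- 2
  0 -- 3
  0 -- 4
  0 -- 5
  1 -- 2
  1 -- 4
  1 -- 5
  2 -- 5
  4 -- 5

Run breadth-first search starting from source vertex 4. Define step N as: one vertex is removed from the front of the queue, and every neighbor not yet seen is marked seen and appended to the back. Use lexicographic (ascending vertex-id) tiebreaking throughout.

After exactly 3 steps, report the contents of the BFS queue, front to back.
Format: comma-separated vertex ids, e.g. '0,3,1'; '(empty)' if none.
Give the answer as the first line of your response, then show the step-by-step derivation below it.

5,2,3

step 1: dequeue 4; queue=[0,1,5]; order=4
step 2: dequeue 0; queue=[1,5,2,3]; order=4,0
step 3: dequeue 1; queue=[5,2,3]; order=4,0,1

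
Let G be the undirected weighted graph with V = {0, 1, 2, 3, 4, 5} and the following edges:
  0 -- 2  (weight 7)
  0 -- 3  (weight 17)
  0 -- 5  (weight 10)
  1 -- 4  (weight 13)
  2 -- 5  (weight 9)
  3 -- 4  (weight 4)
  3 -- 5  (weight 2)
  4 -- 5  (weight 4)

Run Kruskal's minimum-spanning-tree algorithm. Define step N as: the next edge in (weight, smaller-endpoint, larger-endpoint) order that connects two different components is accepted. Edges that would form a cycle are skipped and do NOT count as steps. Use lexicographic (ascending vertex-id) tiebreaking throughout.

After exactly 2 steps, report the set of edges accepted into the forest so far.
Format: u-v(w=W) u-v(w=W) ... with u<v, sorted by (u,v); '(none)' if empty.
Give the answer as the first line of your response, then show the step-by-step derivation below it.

3-4(w=4) 3-5(w=2)

step 1: add edge 3-5 (w=2); MST = {3-5(w=2)}
step 2: add edge 3-4 (w=4); MST = {3-4(w=4) 3-5(w=2)}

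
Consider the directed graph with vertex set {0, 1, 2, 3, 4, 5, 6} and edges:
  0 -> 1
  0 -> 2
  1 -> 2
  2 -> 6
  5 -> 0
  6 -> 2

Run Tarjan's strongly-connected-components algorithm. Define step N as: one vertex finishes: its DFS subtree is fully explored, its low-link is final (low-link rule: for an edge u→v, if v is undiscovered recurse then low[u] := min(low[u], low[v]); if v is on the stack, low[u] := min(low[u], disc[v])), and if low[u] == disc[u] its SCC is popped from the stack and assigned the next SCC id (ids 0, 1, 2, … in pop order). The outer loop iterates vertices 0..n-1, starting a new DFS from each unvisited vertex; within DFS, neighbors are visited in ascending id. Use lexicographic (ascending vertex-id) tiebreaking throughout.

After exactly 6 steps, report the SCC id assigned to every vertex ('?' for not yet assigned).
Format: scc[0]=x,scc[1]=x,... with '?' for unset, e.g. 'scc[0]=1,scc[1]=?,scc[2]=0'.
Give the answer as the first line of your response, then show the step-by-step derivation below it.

scc[0]=2,scc[1]=1,scc[2]=0,scc[3]=3,scc[4]=4,scc[5]=?,scc[6]=0

step 1: low=(low[0]=0,low[1]=1,low[2]=2,low[3]=?,low[4]=?,low[5]=?,low[6]=2); scc=(scc[0]=?,scc[1]=?,scc[2]=?,scc[3]=?,scc[4]=?,scc[5]=?,scc[6]=?)
step 2: low=(low[0]=0,low[1]=1,low[2]=2,low[3]=?,low[4]=?,low[5]=?,low[6]=2); scc=(scc[0]=?,scc[1]=?,scc[2]=0,scc[3]=?,scc[4]=?,scc[5]=?,scc[6]=0)
step 3: low=(low[0]=0,low[1]=1,low[2]=2,low[3]=?,low[4]=?,low[5]=?,low[6]=2); scc=(scc[0]=?,scc[1]=1,scc[2]=0,scc[3]=?,scc[4]=?,scc[5]=?,scc[6]=0)
step 4: low=(low[0]=0,low[1]=1,low[2]=2,low[3]=?,low[4]=?,low[5]=?,low[6]=2); scc=(scc[0]=2,scc[1]=1,scc[2]=0,scc[3]=?,scc[4]=?,scc[5]=?,scc[6]=0)
step 5: low=(low[0]=0,low[1]=1,low[2]=2,low[3]=4,low[4]=?,low[5]=?,low[6]=2); scc=(scc[0]=2,scc[1]=1,scc[2]=0,scc[3]=3,scc[4]=?,scc[5]=?,scc[6]=0)
step 6: low=(low[0]=0,low[1]=1,low[2]=2,low[3]=4,low[4]=5,low[5]=?,low[6]=2); scc=(scc[0]=2,scc[1]=1,scc[2]=0,scc[3]=3,scc[4]=4,scc[5]=?,scc[6]=0)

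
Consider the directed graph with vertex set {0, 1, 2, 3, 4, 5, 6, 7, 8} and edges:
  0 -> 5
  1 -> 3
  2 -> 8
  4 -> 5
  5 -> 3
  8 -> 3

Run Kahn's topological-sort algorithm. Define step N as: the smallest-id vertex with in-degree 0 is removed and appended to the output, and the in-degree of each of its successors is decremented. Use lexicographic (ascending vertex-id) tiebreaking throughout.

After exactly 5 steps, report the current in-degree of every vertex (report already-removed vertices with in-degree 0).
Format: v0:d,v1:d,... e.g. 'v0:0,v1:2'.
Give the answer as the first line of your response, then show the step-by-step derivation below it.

v0:0,v1:0,v2:0,v3:1,v4:0,v5:0,v6:0,v7:0,v8:0

step 1: output 0; order=[0]; indeg=(0,0,0,3,0,1,0,0,1)
step 2: output 1; order=[0,1]; indeg=(0,0,0,2,0,1,0,0,1)
step 3: output 2; order=[0,1,2]; indeg=(0,0,0,2,0,1,0,0,0)
step 4: output 4; order=[0,1,2,4]; indeg=(0,0,0,2,0,0,0,0,0)
step 5: output 5; order=[0,1,2,4,5]; indeg=(0,0,0,1,0,0,0,0,0)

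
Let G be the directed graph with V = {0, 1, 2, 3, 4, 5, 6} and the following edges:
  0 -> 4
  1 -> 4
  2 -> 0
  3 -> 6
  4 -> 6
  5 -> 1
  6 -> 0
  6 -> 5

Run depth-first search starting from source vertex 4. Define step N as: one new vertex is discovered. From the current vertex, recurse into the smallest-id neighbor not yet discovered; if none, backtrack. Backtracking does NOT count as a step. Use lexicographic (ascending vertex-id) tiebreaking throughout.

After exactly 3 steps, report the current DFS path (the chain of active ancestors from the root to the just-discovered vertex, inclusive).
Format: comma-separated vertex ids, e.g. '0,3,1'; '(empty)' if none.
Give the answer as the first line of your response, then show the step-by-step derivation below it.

4,6,0

step 1: discover 4; path=4; order=4
step 2: discover 6; path=4>6; order=4,6
step 3: discover 0; path=4>6>0; order=4,6,0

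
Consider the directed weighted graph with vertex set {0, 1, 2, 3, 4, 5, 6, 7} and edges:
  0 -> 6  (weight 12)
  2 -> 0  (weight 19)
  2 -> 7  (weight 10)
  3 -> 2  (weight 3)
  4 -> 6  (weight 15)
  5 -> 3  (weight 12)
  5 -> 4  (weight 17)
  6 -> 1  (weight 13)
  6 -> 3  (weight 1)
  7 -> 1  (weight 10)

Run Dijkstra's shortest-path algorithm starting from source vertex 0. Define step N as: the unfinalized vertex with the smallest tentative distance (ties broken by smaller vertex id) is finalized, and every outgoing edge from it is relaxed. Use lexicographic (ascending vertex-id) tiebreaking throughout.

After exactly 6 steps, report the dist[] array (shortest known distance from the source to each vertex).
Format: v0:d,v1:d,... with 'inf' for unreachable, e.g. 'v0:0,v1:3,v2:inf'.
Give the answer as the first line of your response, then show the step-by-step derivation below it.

v0:0,v1:25,v2:16,v3:13,v4:inf,v5:inf,v6:12,v7:26

step 1: dist = v0:0,v1:inf,v2:inf,v3:inf,v4:inf,v5:inf,v6:12,v7:inf
step 2: dist = v0:0,v1:25,v2:inf,v3:13,v4:inf,v5:inf,v6:12,v7:inf
step 3: dist = v0:0,v1:25,v2:16,v3:13,v4:inf,v5:inf,v6:12,v7:inf
step 4: dist = v0:0,v1:25,v2:16,v3:13,v4:inf,v5:inf,v6:12,v7:26
step 5: dist = v0:0,v1:25,v2:16,v3:13,v4:inf,v5:inf,v6:12,v7:26
step 6: dist = v0:0,v1:25,v2:16,v3:13,v4:inf,v5:inf,v6:12,v7:26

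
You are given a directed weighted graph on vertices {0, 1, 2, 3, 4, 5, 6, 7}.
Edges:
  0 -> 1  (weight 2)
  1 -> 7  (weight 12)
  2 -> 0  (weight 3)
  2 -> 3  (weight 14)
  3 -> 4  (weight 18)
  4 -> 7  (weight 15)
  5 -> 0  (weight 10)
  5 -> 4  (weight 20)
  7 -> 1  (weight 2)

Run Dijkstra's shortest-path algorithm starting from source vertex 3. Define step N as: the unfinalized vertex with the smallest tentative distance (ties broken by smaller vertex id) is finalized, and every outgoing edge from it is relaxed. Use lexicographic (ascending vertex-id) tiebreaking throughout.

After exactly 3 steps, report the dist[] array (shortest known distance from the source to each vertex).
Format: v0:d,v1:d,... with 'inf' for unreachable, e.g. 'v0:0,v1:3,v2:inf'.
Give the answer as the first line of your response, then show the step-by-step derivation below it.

v0:inf,v1:35,v2:inf,v3:0,v4:18,v5:inf,v6:inf,v7:33

step 1: dist = v0:inf,v1:inf,v2:inf,v3:0,v4:18,v5:inf,v6:inf,v7:inf
step 2: dist = v0:inf,v1:inf,v2:inf,v3:0,v4:18,v5:inf,v6:inf,v7:33
step 3: dist = v0:inf,v1:35,v2:inf,v3:0,v4:18,v5:inf,v6:inf,v7:33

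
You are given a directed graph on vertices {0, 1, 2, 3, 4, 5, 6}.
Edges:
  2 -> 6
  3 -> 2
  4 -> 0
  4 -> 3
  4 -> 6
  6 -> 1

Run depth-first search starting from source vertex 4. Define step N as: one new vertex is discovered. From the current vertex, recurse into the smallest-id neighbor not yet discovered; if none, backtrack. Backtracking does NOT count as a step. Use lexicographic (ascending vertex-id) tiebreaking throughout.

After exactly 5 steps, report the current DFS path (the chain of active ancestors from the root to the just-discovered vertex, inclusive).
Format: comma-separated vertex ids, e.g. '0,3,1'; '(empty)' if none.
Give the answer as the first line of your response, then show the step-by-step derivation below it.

4,3,2,6

step 1: discover 4; path=4; order=4
step 2: discover 0; path=4>0; order=4,0
step 3: discover 3; path=4>3; order=4,0,3
step 4: discover 2; path=4>3>2; order=4,0,3,2
step 5: discover 6; path=4>3>2>6; order=4,0,3,2,6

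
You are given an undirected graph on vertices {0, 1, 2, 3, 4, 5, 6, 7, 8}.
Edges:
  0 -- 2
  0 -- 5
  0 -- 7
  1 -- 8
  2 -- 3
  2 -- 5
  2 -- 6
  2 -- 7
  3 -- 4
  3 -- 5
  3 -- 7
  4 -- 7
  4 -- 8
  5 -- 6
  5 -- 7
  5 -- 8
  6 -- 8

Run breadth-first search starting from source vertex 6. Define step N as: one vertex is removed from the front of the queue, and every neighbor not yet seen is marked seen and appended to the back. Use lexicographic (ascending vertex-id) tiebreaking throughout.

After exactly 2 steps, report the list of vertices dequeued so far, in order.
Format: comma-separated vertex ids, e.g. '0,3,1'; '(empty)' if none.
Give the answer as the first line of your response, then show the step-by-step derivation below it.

6,2

step 1: dequeue 6; queue=[2,5,8]; order=6
step 2: dequeue 2; queue=[5,8,0,3,7]; order=6,2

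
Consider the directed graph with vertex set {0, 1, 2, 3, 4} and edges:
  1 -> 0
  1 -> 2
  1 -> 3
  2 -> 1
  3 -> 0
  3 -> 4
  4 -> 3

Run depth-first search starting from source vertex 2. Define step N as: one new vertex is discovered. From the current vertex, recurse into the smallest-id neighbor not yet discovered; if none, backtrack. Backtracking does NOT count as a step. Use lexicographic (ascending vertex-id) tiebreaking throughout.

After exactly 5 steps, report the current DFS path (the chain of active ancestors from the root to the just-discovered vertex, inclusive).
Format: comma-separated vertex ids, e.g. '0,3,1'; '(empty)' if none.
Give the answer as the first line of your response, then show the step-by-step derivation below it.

2,1,3,4

step 1: discover 2; path=2; order=2
step 2: discover 1; path=2>1; order=2,1
step 3: discover 0; path=2>1>0; order=2,1,0
step 4: discover 3; path=2>1>3; order=2,1,0,3
step 5: discover 4; path=2>1>3>4; order=2,1,0,3,4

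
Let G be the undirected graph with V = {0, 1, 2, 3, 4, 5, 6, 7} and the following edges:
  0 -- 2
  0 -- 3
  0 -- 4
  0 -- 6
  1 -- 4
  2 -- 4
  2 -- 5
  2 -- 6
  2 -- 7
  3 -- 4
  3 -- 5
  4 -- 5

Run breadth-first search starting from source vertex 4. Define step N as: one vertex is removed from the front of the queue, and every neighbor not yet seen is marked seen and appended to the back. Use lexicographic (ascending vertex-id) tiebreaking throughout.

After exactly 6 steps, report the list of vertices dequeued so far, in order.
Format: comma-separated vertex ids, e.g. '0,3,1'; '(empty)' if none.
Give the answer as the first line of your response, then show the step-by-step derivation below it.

4,0,1,2,3,5

step 1: dequeue 4; queue=[0,1,2,3,5]; order=4
step 2: dequeue 0; queue=[1,2,3,5,6]; order=4,0
step 3: dequeue 1; queue=[2,3,5,6]; order=4,0,1
step 4: dequeue 2; queue=[3,5,6,7]; order=4,0,1,2
step 5: dequeue 3; queue=[5,6,7]; order=4,0,1,2,3
step 6: dequeue 5; queue=[6,7]; order=4,0,1,2,3,5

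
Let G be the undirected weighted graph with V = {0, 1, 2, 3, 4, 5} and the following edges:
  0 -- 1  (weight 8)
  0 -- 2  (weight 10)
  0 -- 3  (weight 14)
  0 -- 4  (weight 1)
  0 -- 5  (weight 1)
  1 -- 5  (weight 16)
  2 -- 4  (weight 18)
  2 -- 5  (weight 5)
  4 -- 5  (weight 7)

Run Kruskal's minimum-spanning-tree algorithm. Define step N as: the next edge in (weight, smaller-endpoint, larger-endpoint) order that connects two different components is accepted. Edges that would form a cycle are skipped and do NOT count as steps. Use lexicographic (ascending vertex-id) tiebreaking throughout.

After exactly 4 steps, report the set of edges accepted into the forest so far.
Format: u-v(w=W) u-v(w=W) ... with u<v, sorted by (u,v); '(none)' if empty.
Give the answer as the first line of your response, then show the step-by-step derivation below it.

0-1(w=8) 0-4(w=1) 0-5(w=1) 2-5(w=5)

step 1: add edge 0-4 (w=1); MST = {0-4(w=1)}
step 2: add edge 0-5 (w=1); MST = {0-4(w=1) 0-5(w=1)}
step 3: add edge 2-5 (w=5); MST = {0-4(w=1) 0-5(w=1) 2-5(w=5)}
step 4: add edge 0-1 (w=8); MST = {0-1(w=8) 0-4(w=1) 0-5(w=1) 2-5(w=5)}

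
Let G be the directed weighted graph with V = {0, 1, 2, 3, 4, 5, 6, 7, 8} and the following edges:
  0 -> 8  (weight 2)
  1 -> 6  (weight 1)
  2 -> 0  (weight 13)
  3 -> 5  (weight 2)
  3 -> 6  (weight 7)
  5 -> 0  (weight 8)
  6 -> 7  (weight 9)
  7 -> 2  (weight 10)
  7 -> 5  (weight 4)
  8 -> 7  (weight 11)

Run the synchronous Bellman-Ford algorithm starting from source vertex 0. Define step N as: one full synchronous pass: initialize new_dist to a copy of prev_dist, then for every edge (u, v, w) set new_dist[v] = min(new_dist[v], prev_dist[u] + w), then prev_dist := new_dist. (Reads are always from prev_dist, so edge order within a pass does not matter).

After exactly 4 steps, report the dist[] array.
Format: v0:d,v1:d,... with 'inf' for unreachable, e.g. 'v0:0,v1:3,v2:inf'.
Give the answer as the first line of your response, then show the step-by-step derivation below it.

v0:0,v1:inf,v2:23,v3:inf,v4:inf,v5:17,v6:inf,v7:13,v8:2

step 1: dist = v0:0,v1:inf,v2:inf,v3:inf,v4:inf,v5:inf,v6:inf,v7:inf,v8:2
step 2: dist = v0:0,v1:inf,v2:inf,v3:inf,v4:inf,v5:inf,v6:inf,v7:13,v8:2
step 3: dist = v0:0,v1:inf,v2:23,v3:inf,v4:inf,v5:17,v6:inf,v7:13,v8:2
step 4: dist = v0:0,v1:inf,v2:23,v3:inf,v4:inf,v5:17,v6:inf,v7:13,v8:2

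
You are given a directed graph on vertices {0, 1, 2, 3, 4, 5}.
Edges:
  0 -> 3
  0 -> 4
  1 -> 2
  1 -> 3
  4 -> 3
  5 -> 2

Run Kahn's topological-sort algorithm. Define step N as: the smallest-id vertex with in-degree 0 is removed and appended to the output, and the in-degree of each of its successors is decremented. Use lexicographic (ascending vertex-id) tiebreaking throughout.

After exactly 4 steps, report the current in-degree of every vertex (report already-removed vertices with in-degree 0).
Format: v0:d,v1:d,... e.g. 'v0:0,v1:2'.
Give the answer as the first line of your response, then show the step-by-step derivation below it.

v0:0,v1:0,v2:1,v3:0,v4:0,v5:0

step 1: output 0; order=[0]; indeg=(0,0,2,2,0,0)
step 2: output 1; order=[0,1]; indeg=(0,0,1,1,0,0)
step 3: output 4; order=[0,1,4]; indeg=(0,0,1,0,0,0)
step 4: output 3; order=[0,1,4,3]; indeg=(0,0,1,0,0,0)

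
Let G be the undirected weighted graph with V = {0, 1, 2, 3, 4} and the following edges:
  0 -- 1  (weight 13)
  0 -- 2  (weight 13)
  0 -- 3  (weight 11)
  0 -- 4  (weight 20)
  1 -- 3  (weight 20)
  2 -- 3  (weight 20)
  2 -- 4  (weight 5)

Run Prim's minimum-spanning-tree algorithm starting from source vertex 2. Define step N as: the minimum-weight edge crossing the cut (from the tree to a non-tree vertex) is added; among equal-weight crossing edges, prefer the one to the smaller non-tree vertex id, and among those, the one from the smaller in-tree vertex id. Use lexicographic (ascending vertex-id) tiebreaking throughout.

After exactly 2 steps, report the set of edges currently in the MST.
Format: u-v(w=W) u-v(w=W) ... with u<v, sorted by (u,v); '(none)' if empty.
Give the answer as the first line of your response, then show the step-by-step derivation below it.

0-2(w=13) 2-4(w=5)

step 1: add edge 2-4 (w=5); MST = {2-4(w=5)}
step 2: add edge 0-2 (w=13); MST = {0-2(w=13) 2-4(w=5)}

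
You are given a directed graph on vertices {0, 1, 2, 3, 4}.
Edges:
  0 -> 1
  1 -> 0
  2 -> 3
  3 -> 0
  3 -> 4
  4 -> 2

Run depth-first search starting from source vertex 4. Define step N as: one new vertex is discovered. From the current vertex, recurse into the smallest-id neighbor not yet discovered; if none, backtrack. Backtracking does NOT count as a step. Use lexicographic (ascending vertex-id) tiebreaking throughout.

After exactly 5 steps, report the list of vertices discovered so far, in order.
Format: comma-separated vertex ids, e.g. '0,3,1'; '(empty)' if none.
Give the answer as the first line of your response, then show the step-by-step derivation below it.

4,2,3,0,1

step 1: discover 4; path=4; order=4
step 2: discover 2; path=4>2; order=4,2
step 3: discover 3; path=4>2>3; order=4,2,3
step 4: discover 0; path=4>2>3>0; order=4,2,3,0
step 5: discover 1; path=4>2>3>0>1; order=4,2,3,0,1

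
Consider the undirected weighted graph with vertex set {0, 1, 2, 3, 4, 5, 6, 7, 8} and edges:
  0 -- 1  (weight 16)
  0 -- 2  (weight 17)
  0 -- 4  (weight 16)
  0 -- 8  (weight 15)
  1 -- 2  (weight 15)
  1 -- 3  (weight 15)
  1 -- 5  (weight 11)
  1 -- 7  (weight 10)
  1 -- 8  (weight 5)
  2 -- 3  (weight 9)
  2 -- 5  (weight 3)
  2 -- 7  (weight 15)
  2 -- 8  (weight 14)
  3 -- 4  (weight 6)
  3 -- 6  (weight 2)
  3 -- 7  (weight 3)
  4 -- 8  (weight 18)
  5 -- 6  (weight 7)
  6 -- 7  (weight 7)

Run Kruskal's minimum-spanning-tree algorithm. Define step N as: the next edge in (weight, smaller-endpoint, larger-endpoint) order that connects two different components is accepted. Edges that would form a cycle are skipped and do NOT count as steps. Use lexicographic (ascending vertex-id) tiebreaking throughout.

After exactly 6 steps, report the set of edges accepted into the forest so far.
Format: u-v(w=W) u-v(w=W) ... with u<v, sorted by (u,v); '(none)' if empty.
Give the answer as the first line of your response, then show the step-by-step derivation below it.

1-8(w=5) 2-5(w=3) 3-4(w=6) 3-6(w=2) 3-7(w=3) 5-6(w=7)

step 1: add edge 3-6 (w=2); MST = {3-6(w=2)}
step 2: add edge 2-5 (w=3); MST = {2-5(w=3) 3-6(w=2)}
step 3: add edge 3-7 (w=3); MST = {2-5(w=3) 3-6(w=2) 3-7(w=3)}
step 4: add edge 1-8 (w=5); MST = {1-8(w=5) 2-5(w=3) 3-6(w=2) 3-7(w=3)}
step 5: add edge 3-4 (w=6); MST = {1-8(w=5) 2-5(w=3) 3-4(w=6) 3-6(w=2) 3-7(w=3)}
step 6: add edge 5-6 (w=7); MST = {1-8(w=5) 2-5(w=3) 3-4(w=6) 3-6(w=2) 3-7(w=3) 5-6(w=7)}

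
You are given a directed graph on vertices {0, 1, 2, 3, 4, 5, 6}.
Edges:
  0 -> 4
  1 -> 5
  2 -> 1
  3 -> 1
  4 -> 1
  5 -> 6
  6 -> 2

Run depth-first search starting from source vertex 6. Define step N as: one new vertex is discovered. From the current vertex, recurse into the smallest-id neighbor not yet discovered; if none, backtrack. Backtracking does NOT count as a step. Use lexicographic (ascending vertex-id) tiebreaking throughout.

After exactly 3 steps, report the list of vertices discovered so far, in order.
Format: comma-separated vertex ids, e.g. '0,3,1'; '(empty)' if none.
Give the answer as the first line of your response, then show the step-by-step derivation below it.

6,2,1

step 1: discover 6; path=6; order=6
step 2: discover 2; path=6>2; order=6,2
step 3: discover 1; path=6>2>1; order=6,2,1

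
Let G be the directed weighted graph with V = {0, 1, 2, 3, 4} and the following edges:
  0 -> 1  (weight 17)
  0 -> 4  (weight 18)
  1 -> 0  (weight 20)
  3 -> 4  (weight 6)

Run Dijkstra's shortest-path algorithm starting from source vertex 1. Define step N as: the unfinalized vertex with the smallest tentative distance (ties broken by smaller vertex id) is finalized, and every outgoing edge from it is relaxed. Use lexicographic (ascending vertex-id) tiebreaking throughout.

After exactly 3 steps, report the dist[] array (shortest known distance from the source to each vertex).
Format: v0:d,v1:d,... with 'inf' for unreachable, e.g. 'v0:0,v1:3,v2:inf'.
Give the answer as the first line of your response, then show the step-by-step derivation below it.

v0:20,v1:0,v2:inf,v3:inf,v4:38

step 1: dist = v0:20,v1:0,v2:inf,v3:inf,v4:inf
step 2: dist = v0:20,v1:0,v2:inf,v3:inf,v4:38
step 3: dist = v0:20,v1:0,v2:inf,v3:inf,v4:38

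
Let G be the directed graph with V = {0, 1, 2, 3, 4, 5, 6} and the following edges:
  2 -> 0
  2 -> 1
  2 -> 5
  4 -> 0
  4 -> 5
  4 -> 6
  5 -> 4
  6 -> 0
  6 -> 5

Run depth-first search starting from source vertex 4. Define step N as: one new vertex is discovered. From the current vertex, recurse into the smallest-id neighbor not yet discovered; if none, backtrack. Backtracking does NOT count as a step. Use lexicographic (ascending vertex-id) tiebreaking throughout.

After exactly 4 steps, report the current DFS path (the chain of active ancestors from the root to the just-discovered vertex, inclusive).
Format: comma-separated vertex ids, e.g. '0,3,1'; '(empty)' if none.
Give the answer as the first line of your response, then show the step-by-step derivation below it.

4,6

step 1: discover 4; path=4; order=4
step 2: discover 0; path=4>0; order=4,0
step 3: discover 5; path=4>5; order=4,0,5
step 4: discover 6; path=4>6; order=4,0,5,6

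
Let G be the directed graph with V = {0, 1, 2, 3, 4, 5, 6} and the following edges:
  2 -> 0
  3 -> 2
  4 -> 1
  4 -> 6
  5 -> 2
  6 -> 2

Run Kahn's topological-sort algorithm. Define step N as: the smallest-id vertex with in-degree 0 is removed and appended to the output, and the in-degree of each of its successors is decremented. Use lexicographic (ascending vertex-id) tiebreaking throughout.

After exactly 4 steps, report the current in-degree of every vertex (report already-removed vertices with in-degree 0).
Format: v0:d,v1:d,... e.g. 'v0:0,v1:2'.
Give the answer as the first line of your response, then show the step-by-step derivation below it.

v0:1,v1:0,v2:1,v3:0,v4:0,v5:0,v6:0

step 1: output 3; order=[3]; indeg=(1,1,2,0,0,0,1)
step 2: output 4; order=[3,4]; indeg=(1,0,2,0,0,0,0)
step 3: output 1; order=[3,4,1]; indeg=(1,0,2,0,0,0,0)
step 4: output 5; order=[3,4,1,5]; indeg=(1,0,1,0,0,0,0)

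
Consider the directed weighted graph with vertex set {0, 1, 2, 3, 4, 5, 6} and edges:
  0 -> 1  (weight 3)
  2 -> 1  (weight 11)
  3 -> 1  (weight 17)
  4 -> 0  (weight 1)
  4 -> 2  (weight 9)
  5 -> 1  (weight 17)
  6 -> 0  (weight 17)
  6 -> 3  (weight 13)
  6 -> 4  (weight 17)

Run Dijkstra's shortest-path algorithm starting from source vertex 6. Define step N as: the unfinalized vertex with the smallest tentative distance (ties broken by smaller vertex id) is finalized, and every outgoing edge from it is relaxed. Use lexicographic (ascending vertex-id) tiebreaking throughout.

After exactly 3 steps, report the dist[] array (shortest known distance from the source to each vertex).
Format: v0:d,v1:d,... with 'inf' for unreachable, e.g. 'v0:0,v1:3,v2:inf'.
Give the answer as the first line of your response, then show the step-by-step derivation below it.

v0:17,v1:20,v2:inf,v3:13,v4:17,v5:inf,v6:0

step 1: dist = v0:17,v1:inf,v2:inf,v3:13,v4:17,v5:inf,v6:0
step 2: dist = v0:17,v1:30,v2:inf,v3:13,v4:17,v5:inf,v6:0
step 3: dist = v0:17,v1:20,v2:inf,v3:13,v4:17,v5:inf,v6:0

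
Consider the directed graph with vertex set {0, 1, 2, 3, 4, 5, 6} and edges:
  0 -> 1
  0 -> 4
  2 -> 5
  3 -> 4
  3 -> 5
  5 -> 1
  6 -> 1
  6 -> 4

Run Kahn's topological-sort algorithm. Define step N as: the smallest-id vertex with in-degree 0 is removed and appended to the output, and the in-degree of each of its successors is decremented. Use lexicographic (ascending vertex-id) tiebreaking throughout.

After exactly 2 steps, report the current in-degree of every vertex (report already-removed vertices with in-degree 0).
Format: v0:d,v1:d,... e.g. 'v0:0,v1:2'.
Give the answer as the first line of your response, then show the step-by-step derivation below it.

v0:0,v1:2,v2:0,v3:0,v4:2,v5:1,v6:0

step 1: output 0; order=[0]; indeg=(0,2,0,0,2,2,0)
step 2: output 2; order=[0,2]; indeg=(0,2,0,0,2,1,0)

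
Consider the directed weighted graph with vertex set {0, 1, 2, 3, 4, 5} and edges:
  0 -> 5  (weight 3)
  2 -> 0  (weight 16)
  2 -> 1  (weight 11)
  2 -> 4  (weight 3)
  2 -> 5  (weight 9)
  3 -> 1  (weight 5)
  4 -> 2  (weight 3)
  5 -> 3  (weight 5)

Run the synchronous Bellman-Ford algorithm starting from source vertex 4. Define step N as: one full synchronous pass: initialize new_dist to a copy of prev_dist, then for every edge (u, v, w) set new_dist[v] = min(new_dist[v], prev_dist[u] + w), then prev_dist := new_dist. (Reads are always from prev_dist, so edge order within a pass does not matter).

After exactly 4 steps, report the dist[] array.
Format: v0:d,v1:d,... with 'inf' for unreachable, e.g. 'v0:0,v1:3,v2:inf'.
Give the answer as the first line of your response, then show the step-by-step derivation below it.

v0:19,v1:14,v2:3,v3:17,v4:0,v5:12

step 1: dist = v0:inf,v1:inf,v2:3,v3:inf,v4:0,v5:inf
step 2: dist = v0:19,v1:14,v2:3,v3:inf,v4:0,v5:12
step 3: dist = v0:19,v1:14,v2:3,v3:17,v4:0,v5:12
step 4: dist = v0:19,v1:14,v2:3,v3:17,v4:0,v5:12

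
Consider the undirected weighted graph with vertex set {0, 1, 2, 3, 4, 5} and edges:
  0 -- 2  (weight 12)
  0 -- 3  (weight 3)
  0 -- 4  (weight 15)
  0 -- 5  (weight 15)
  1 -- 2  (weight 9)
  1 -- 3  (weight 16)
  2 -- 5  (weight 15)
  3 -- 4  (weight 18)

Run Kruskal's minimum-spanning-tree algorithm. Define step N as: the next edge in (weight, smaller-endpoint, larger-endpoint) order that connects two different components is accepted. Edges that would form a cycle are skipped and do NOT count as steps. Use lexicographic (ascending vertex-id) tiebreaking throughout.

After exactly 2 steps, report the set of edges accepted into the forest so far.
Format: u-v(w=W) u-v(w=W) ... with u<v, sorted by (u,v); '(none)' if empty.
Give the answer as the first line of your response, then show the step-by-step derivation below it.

0-3(w=3) 1-2(w=9)

step 1: add edge 0-3 (w=3); MST = {0-3(w=3)}
step 2: add edge 1-2 (w=9); MST = {0-3(w=3) 1-2(w=9)}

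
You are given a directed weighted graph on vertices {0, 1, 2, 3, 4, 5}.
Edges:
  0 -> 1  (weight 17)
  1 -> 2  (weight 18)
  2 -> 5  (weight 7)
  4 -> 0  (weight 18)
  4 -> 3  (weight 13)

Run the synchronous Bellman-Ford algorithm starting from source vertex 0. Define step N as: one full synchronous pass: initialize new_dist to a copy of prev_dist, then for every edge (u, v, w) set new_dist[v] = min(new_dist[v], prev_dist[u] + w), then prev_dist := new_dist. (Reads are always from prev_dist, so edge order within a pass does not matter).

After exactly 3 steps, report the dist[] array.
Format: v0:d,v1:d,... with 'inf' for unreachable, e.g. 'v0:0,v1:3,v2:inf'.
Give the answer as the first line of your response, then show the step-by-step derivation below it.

v0:0,v1:17,v2:35,v3:inf,v4:inf,v5:42

step 1: dist = v0:0,v1:17,v2:inf,v3:inf,v4:inf,v5:inf
step 2: dist = v0:0,v1:17,v2:35,v3:inf,v4:inf,v5:inf
step 3: dist = v0:0,v1:17,v2:35,v3:inf,v4:inf,v5:42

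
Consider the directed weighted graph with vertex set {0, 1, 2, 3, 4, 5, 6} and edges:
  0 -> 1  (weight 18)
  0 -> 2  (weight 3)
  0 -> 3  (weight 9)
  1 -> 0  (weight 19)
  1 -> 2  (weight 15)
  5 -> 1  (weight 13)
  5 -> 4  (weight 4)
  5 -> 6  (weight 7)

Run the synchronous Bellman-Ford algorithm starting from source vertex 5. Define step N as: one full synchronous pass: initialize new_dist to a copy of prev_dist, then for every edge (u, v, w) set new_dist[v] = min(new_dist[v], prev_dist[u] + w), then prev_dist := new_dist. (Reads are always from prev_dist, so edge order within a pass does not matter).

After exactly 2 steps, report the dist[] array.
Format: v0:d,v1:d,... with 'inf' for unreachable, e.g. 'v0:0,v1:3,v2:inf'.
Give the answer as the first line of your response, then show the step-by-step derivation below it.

v0:32,v1:13,v2:28,v3:inf,v4:4,v5:0,v6:7

step 1: dist = v0:inf,v1:13,v2:inf,v3:inf,v4:4,v5:0,v6:7
step 2: dist = v0:32,v1:13,v2:28,v3:inf,v4:4,v5:0,v6:7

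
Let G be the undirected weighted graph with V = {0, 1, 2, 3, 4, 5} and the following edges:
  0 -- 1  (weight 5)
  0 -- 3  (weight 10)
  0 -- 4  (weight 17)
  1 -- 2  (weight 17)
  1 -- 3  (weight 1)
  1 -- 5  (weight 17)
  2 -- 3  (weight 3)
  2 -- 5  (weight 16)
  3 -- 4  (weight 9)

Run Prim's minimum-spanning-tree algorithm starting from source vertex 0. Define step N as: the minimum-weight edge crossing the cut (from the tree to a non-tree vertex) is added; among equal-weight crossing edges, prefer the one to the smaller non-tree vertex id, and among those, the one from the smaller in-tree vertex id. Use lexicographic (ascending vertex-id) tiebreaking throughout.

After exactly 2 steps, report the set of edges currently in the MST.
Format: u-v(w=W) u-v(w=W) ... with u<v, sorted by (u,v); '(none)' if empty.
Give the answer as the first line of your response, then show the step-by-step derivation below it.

0-1(w=5) 1-3(w=1)

step 1: add edge 0-1 (w=5); MST = {0-1(w=5)}
step 2: add edge 1-3 (w=1); MST = {0-1(w=5) 1-3(w=1)}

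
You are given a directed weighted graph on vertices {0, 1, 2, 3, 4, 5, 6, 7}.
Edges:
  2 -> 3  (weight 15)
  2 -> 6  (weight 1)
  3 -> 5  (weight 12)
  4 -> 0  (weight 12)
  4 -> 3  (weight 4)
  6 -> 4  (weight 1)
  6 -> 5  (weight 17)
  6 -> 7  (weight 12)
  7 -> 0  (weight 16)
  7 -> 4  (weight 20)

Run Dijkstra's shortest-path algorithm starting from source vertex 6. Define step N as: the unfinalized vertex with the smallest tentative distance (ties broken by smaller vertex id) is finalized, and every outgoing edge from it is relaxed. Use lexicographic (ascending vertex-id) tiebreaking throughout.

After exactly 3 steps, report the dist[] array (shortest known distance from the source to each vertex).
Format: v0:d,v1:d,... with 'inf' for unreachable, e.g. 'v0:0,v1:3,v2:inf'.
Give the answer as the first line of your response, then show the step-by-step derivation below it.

v0:13,v1:inf,v2:inf,v3:5,v4:1,v5:17,v6:0,v7:12

step 1: dist = v0:inf,v1:inf,v2:inf,v3:inf,v4:1,v5:17,v6:0,v7:12
step 2: dist = v0:13,v1:inf,v2:inf,v3:5,v4:1,v5:17,v6:0,v7:12
step 3: dist = v0:13,v1:inf,v2:inf,v3:5,v4:1,v5:17,v6:0,v7:12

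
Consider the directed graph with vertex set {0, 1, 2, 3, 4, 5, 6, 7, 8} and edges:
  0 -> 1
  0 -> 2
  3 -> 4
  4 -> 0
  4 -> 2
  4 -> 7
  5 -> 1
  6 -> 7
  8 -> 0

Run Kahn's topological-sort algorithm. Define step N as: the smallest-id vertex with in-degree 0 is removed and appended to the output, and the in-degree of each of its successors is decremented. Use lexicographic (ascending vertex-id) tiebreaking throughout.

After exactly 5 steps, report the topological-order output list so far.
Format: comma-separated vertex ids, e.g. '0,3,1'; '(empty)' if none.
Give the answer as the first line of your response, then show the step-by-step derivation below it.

3,4,5,6,7

step 1: output 3; order=[3]; indeg=(2,2,2,0,0,0,0,2,0)
step 2: output 4; order=[3,4]; indeg=(1,2,1,0,0,0,0,1,0)
step 3: output 5; order=[3,4,5]; indeg=(1,1,1,0,0,0,0,1,0)
step 4: output 6; order=[3,4,5,6]; indeg=(1,1,1,0,0,0,0,0,0)
step 5: output 7; order=[3,4,5,6,7]; indeg=(1,1,1,0,0,0,0,0,0)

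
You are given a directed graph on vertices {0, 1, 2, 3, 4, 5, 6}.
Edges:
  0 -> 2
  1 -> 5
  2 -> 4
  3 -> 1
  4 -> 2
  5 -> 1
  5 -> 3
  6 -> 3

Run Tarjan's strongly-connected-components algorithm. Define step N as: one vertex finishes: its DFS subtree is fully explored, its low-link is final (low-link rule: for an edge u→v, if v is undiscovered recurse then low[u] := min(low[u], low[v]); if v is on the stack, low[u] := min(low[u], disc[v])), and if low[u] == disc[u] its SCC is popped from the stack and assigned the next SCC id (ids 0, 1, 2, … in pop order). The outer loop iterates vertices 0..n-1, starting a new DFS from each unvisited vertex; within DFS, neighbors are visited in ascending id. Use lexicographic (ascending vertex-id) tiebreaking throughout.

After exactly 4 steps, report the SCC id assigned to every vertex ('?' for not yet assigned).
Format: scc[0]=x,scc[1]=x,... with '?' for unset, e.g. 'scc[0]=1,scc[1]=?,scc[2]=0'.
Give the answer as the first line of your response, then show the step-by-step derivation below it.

scc[0]=1,scc[1]=?,scc[2]=0,scc[3]=?,scc[4]=0,scc[5]=?,scc[6]=?

step 1: low=(low[0]=0,low[1]=?,low[2]=1,low[3]=?,low[4]=1,low[5]=?,low[6]=?); scc=(scc[0]=?,scc[1]=?,scc[2]=?,scc[3]=?,scc[4]=?,scc[5]=?,scc[6]=?)
step 2: low=(low[0]=0,low[1]=?,low[2]=1,low[3]=?,low[4]=1,low[5]=?,low[6]=?); scc=(scc[0]=?,scc[1]=?,scc[2]=0,scc[3]=?,scc[4]=0,scc[5]=?,scc[6]=?)
step 3: low=(low[0]=0,low[1]=?,low[2]=1,low[3]=?,low[4]=1,low[5]=?,low[6]=?); scc=(scc[0]=1,scc[1]=?,scc[2]=0,scc[3]=?,scc[4]=0,scc[5]=?,scc[6]=?)
step 4: low=(low[0]=0,low[1]=3,low[2]=1,low[3]=3,low[4]=1,low[5]=3,low[6]=?); scc=(scc[0]=1,scc[1]=?,scc[2]=0,scc[3]=?,scc[4]=0,scc[5]=?,scc[6]=?)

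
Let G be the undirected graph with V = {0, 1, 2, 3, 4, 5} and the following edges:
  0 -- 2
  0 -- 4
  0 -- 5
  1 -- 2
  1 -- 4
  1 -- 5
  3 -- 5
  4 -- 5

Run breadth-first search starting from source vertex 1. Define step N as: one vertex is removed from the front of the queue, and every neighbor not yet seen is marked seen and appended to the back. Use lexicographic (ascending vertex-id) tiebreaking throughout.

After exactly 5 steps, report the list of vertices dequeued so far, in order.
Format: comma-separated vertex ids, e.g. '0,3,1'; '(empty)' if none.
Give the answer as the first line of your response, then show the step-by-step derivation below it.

1,2,4,5,0

step 1: dequeue 1; queue=[2,4,5]; order=1
step 2: dequeue 2; queue=[4,5,0]; order=1,2
step 3: dequeue 4; queue=[5,0]; order=1,2,4
step 4: dequeue 5; queue=[0,3]; order=1,2,4,5
step 5: dequeue 0; queue=[3]; order=1,2,4,5,0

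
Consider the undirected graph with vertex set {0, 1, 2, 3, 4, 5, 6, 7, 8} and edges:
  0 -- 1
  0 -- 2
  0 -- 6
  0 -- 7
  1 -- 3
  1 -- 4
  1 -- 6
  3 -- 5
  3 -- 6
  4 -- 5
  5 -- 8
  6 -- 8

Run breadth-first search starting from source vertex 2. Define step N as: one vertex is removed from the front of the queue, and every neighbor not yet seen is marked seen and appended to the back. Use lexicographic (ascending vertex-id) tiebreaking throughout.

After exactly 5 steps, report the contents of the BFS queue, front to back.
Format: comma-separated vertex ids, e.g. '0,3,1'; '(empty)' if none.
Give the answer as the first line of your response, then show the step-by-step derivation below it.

3,4,8

step 1: dequeue 2; queue=[0]; order=2
step 2: dequeue 0; queue=[1,6,7]; order=2,0
step 3: dequeue 1; queue=[6,7,3,4]; order=2,0,1
step 4: dequeue 6; queue=[7,3,4,8]; order=2,0,1,6
step 5: dequeue 7; queue=[3,4,8]; order=2,0,1,6,7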